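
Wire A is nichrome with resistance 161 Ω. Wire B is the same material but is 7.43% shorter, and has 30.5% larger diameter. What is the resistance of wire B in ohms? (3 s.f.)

R ∝ L/d², so R_B/R_A = (1 − 7.43/100) × (1 + 30.5/100)⁻²
= 0.9257 × 0.5872 = 0.5436
R_B = 0.5436 × 161 = 87.5 Ω

87.5 Ω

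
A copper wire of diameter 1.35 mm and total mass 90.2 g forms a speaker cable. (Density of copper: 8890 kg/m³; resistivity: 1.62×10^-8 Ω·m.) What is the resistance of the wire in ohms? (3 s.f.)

0.0802 Ω

A = π(d/2)² = π(6.7500e-04 m)² = 1.4314e-06 m²
L = m/(density·A) = 0.0902/(8890×1.4314e-06) = 7.088 m
R = ρL/A = (1.62×10^-8)(7.088)/(1.4314e-06) = 0.0802 Ω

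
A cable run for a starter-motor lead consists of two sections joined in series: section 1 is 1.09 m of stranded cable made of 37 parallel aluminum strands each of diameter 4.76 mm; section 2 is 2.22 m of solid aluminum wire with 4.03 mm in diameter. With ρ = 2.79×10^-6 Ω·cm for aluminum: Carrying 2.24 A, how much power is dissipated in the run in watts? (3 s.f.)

0.0246 W

ρ = 2.79×10^-6 Ω·cm = 2.79×10^-8 Ω·m
Section 1: A_strand = π(2.3800e-03)² = 1.780e-05 m²; R₁ = ρL/(N·A_s) = (2.79×10^-8)(1.09)/(37×1.780e-05) = 4.619×10^-5 Ω
Section 2: A = π(d/2)² = π(2.0150e-03 m)² = 1.276e-05 m²
R₂ = (2.79×10^-8)(2.22)/(1.276e-05) = 0.004856 Ω
R = R₁ + R₂ = 0.004902 Ω
P = I²R = (2.24)² × 0.004902 = 0.0246 W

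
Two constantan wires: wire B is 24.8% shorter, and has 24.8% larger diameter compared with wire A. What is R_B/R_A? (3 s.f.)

0.483

R ∝ L/d², so R_B/R_A = (1 − 24.8/100) × (1 + 24.8/100)⁻²
= 0.752 × 0.6421 = 0.483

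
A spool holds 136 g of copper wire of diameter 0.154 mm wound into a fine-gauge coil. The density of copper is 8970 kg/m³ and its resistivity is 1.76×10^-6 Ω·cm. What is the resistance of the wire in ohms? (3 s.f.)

769 Ω

ρ = 1.76×10^-6 Ω·cm = 1.76×10^-8 Ω·m
A = π(d/2)² = π(7.7000e-05 m)² = 1.8627e-08 m²
L = m/(density·A) = 0.136/(8970×1.8627e-08) = 814 m
R = ρL/A = (1.76×10^-8)(814)/(1.8627e-08) = 769 Ω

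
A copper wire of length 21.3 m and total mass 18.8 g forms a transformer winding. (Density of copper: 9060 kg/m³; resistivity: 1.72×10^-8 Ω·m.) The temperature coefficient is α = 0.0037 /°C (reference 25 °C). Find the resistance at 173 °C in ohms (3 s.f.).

5.82 Ω

A = m/(density·L) = 0.0188/(9060×21.3) = 9.7420e-08 m²
R = ρL/A = (1.72×10^-8)(21.3)/(9.7420e-08) = 3.761 Ω
R(173 °C) = 3.761 × (1 + 0.0037×148) = 5.82 Ω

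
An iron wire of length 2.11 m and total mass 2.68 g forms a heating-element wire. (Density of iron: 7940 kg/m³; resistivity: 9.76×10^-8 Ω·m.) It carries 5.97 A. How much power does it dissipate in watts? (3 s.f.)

45.9 W

A = m/(density·L) = 0.00268/(7940×2.11) = 1.5997e-07 m²
R = ρL/A = (9.76×10^-8)(2.11)/(1.5997e-07) = 1.287 Ω
P = I²R = (5.97)² × 1.287 = 45.9 W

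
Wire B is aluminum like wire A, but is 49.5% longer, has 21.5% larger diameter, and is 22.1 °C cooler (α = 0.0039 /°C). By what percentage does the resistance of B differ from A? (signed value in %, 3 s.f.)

R ∝ ρL/d² with ρ ∝ (1+αΔT), so R_B/R_A = (1 + 49.5/100) × (1 + 21.5/100)⁻² × (1 − 0.0039×22.1)
= 1.495 × 0.6774 × 0.9138 = 0.9254
(R_B − R_A)/R_A = 0.9254 − 1 = -7.46%

-7.46%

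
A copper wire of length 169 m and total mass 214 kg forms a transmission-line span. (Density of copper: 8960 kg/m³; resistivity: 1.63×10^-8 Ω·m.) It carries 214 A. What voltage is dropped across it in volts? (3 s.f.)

4.17 V

A = m/(density·L) = 214/(8960×169) = 1.4133e-04 m²
R = ρL/A = (1.63×10^-8)(169)/(1.4133e-04) = 0.01949 Ω
V = IR = 214 × 0.01949 = 4.17 V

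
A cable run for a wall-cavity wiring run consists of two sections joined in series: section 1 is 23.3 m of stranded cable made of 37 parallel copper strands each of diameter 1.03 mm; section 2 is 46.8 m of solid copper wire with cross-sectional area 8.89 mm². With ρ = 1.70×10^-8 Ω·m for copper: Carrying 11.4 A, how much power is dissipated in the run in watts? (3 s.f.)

13.3 W

Section 1: A_strand = π(5.1500e-04)² = 8.332e-07 m²; R₁ = ρL/(N·A_s) = (1.70×10^-8)(23.3)/(37×8.332e-07) = 0.01285 Ω
Section 2: A = 8.89 mm² = 8.890e-06 m²
R₂ = (1.70×10^-8)(46.8)/(8.890e-06) = 0.08949 Ω
R = R₁ + R₂ = 0.1023 Ω
P = I²R = (11.4)² × 0.1023 = 13.3 W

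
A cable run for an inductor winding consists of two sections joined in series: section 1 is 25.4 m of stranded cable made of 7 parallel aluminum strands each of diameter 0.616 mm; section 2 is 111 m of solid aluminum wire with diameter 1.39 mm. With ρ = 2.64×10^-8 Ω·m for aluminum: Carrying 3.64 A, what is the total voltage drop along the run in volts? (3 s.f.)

Section 1: A_strand = π(3.0800e-04)² = 2.980e-07 m²; R₁ = ρL/(N·A_s) = (2.64×10^-8)(25.4)/(7×2.980e-07) = 0.3214 Ω
Section 2: A = π(d/2)² = π(6.9500e-04 m)² = 1.517e-06 m²
R₂ = (2.64×10^-8)(111)/(1.517e-06) = 1.931 Ω
R = R₁ + R₂ = 2.253 Ω
V = IR = 3.64 × 2.253 = 8.20 V

8.20 V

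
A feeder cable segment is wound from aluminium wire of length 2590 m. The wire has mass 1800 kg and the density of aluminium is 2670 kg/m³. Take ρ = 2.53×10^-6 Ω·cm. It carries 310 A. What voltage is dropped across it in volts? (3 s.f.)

78.0 V

ρ = 2.53×10^-6 Ω·cm = 2.53×10^-8 Ω·m
A = m/(density·L) = 1800/(2670×2590) = 2.6029e-04 m²
R = ρL/A = (2.53×10^-8)(2590)/(2.6029e-04) = 0.2517 Ω
V = IR = 310 × 0.2517 = 78.0 V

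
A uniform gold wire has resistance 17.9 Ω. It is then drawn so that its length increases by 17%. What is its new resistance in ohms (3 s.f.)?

24.5 Ω

k = 1 + 17/100 = 1.17; volume constant ⇒ A' = A/k, so R' = k²R.
R' = 1.369 × 17.9 = 24.5 Ω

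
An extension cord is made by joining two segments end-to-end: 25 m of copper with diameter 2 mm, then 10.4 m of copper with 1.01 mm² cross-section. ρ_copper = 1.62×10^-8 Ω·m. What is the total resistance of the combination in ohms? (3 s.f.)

Segment 1: A = π(d/2)² = π(1.0000e-03 m)² = 3.142e-06 m²
R₁ = ρL/A = (1.62×10^-8)(25)/(3.142e-06) = 0.1289 Ω
Segment 2: A = 1.01 mm² = 1.010e-06 m²
R₂ = (1.62×10^-8)(10.4)/(1.010e-06) = 0.1668 Ω
R = R₁ + R₂ = 0.296 Ω

0.296 Ω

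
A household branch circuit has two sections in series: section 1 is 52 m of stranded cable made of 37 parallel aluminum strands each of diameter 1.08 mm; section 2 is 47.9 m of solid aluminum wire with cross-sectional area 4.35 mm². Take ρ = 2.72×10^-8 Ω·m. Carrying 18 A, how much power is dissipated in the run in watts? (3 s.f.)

111 W

Section 1: A_strand = π(5.4000e-04)² = 9.161e-07 m²; R₁ = ρL/(N·A_s) = (2.72×10^-8)(52)/(37×9.161e-07) = 0.04173 Ω
Section 2: A = 4.35 mm² = 4.350e-06 m²
R₂ = (2.72×10^-8)(47.9)/(4.350e-06) = 0.2995 Ω
R = R₁ + R₂ = 0.3412 Ω
P = I²R = (18)² × 0.3412 = 111 W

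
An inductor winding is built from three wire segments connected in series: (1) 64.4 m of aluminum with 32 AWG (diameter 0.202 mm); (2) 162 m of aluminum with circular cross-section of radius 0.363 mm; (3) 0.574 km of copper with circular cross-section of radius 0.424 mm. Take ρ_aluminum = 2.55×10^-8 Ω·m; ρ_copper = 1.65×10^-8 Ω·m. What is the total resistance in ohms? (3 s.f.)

Seg 1: A = π(0.202/2 mm)² = π(1.0100e-04 m)² = 3.205e-08 m²
R_1 = (2.55×10^-8)(64.4)/(3.205e-08) = 51.24 Ω
Seg 2: A = πr² = π(3.6300e-04 m)² = 4.140e-07 m²
R_2 = (2.55×10^-8)(162)/(4.140e-07) = 9.979 Ω
Seg 3: A = πr² = π(4.2400e-04 m)² = 5.648e-07 m²
R_3 = (1.65×10^-8)(574)/(5.648e-07) = 16.77 Ω
R_total = R_1 + R_2 + R_3 = 78.0 Ω

78.0 Ω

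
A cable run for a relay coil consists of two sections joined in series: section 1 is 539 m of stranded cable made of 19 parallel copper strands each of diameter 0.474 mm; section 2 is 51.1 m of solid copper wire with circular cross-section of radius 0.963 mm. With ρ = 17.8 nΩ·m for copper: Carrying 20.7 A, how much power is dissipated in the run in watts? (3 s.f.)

1360 W

ρ = 17.8 nΩ·m = 1.78×10^-8 Ω·m
Section 1: A_strand = π(2.3700e-04)² = 1.765e-07 m²; R₁ = ρL/(N·A_s) = (1.78×10^-8)(539)/(19×1.765e-07) = 2.862 Ω
Section 2: A = πr² = π(9.6300e-04 m)² = 2.913e-06 m²
R₂ = (1.78×10^-8)(51.1)/(2.913e-06) = 0.3122 Ω
R = R₁ + R₂ = 3.174 Ω
P = I²R = (20.7)² × 3.174 = 1360 W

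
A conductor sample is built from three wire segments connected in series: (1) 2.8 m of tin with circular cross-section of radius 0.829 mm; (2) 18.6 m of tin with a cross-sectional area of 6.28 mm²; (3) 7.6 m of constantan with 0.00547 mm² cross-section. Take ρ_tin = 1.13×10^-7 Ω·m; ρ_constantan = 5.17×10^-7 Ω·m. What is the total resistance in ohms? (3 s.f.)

719 Ω

Seg 1: A = πr² = π(8.2900e-04 m)² = 2.159e-06 m²
R_1 = (1.13×10^-7)(2.8)/(2.159e-06) = 0.1465 Ω
Seg 2: A = 6.28 mm² = 6.280e-06 m²
R_2 = (1.13×10^-7)(18.6)/(6.280e-06) = 0.3347 Ω
Seg 3: A = 0.00547 mm² = 5.470e-09 m²
R_3 = (5.17×10^-7)(7.6)/(5.470e-09) = 718.3 Ω
R_total = R_1 + R_2 + R_3 = 719 Ω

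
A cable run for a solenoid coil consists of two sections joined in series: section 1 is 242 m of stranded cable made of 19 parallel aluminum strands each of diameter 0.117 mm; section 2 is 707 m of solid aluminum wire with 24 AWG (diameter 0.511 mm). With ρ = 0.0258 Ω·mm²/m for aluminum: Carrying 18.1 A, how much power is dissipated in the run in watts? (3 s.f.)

ρ = 0.0258 Ω·mm²/m = 2.58×10^-8 Ω·m
Section 1: A_strand = π(5.8500e-05)² = 1.075e-08 m²; R₁ = ρL/(N·A_s) = (2.58×10^-8)(242)/(19×1.075e-08) = 30.56 Ω
Section 2: A = π(0.511/2 mm)² = π(2.5550e-04 m)² = 2.051e-07 m²
R₂ = (2.58×10^-8)(707)/(2.051e-07) = 88.94 Ω
R = R₁ + R₂ = 119.5 Ω
P = I²R = (18.1)² × 119.5 = 39200 W

39200 W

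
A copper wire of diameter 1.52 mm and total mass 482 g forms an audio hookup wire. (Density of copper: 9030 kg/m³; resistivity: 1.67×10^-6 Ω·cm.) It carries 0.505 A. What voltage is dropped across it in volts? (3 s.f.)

ρ = 1.67×10^-6 Ω·cm = 1.67×10^-8 Ω·m
A = π(d/2)² = π(7.6000e-04 m)² = 1.8146e-06 m²
L = m/(density·A) = 0.482/(9030×1.8146e-06) = 29.42 m
R = ρL/A = (1.67×10^-8)(29.42)/(1.8146e-06) = 0.2707 Ω
V = IR = 0.505 × 0.2707 = 0.137 V

0.137 V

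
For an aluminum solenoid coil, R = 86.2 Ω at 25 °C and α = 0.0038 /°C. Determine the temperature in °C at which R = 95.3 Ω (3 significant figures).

R = R₀(1 + α(T − T₀)) ⇒ T = T₀ + (R/R₀ − 1)/α
T = 25 + (95.3/86.2 − 1)/0.0038 = 25 + (0.1056)/0.0038 = 52.8 °C

52.8 °C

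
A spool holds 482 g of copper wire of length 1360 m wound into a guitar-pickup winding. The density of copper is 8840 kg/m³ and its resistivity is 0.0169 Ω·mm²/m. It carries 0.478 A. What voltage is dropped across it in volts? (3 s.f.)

ρ = 0.0169 Ω·mm²/m = 1.69×10^-8 Ω·m
A = m/(density·L) = 0.482/(8840×1360) = 4.0092e-08 m²
R = ρL/A = (1.69×10^-8)(1360)/(4.0092e-08) = 573.3 Ω
V = IR = 0.478 × 573.3 = 274 V

274 V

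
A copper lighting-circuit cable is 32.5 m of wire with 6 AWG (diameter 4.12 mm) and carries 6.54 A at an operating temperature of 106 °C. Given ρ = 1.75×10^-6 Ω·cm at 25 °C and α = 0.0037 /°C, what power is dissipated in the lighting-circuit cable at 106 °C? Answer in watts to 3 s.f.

2.37 W

ρ = 1.75×10^-6 Ω·cm = 1.75×10^-8 Ω·m
A = π(4.12/2 mm)² = π(2.0600e-03 m)² = 1.333e-05 m²
R₍25₎ = ρL/A = (1.75×10^-8)(32.5)/(1.333e-05) = 0.04266 Ω
R₍106₎ = R₍25₎(1 + αΔT) = 0.04266 × (1 + 0.0037×81) = 0.05545 Ω
P = I²R = (6.54)² × 0.05545 = 2.37 W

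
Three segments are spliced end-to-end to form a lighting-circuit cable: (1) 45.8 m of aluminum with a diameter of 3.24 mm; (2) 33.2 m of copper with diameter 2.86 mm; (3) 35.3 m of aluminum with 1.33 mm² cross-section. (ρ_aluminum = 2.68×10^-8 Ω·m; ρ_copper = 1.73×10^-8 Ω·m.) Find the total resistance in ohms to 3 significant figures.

Seg 1: A = π(d/2)² = π(1.6200e-03 m)² = 8.245e-06 m²
R_1 = (2.68×10^-8)(45.8)/(8.245e-06) = 0.1489 Ω
Seg 2: A = π(d/2)² = π(1.4300e-03 m)² = 6.424e-06 m²
R_2 = (1.73×10^-8)(33.2)/(6.424e-06) = 0.08941 Ω
Seg 3: A = 1.33 mm² = 1.330e-06 m²
R_3 = (2.68×10^-8)(35.3)/(1.330e-06) = 0.7113 Ω
R_total = R_1 + R_2 + R_3 = 0.950 Ω

0.950 Ω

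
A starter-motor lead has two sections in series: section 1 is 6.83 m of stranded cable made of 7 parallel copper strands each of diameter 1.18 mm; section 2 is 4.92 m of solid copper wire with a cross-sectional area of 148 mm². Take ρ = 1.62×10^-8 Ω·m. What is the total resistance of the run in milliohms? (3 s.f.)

15.0 mΩ

Section 1: A_strand = π(5.9000e-04)² = 1.094e-06 m²; R₁ = ρL/(N·A_s) = (1.62×10^-8)(6.83)/(7×1.094e-06) = 0.01445 Ω
Section 2: A = 148 mm² = 1.480e-04 m²
R₂ = (1.62×10^-8)(4.92)/(1.480e-04) = 5.385×10^-4 Ω
R = R₁ + R₂ = 15.0 mΩ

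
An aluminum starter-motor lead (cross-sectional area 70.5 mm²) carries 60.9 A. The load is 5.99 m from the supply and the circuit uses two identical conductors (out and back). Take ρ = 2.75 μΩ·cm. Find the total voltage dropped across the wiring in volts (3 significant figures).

ρ = 2.75 μΩ·cm = 2.75×10^-8 Ω·m
A = 70.5 mm² = 7.050e-05 m²
Total conductor length (both ways) L = 2 × 5.99 = 11.98 m
R = ρL/A = (2.75×10^-8)(11.98)/(7.050e-05) = 0.004673 Ω
V = IR = 60.9 × 0.004673 = 0.285 V

0.285 V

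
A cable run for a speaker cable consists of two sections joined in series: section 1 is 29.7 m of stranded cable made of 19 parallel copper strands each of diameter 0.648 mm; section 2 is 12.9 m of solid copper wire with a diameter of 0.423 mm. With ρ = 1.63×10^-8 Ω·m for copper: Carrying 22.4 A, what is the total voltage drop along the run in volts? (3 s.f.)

35.2 V

Section 1: A_strand = π(3.2400e-04)² = 3.298e-07 m²; R₁ = ρL/(N·A_s) = (1.63×10^-8)(29.7)/(19×3.298e-07) = 0.07726 Ω
Section 2: A = π(d/2)² = π(2.1150e-04 m)² = 1.405e-07 m²
R₂ = (1.63×10^-8)(12.9)/(1.405e-07) = 1.496 Ω
R = R₁ + R₂ = 1.574 Ω
V = IR = 22.4 × 1.574 = 35.2 V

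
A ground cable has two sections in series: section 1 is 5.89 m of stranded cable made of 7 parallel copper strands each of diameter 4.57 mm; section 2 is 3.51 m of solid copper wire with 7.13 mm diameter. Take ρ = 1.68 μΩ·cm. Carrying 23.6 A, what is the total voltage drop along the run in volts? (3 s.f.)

0.0552 V

ρ = 1.68 μΩ·cm = 1.68×10^-8 Ω·m
Section 1: A_strand = π(2.2850e-03)² = 1.640e-05 m²; R₁ = ρL/(N·A_s) = (1.68×10^-8)(5.89)/(7×1.640e-05) = 8.618×10^-4 Ω
Section 2: A = π(d/2)² = π(3.5650e-03 m)² = 3.993e-05 m²
R₂ = (1.68×10^-8)(3.51)/(3.993e-05) = 0.001477 Ω
R = R₁ + R₂ = 0.002339 Ω
V = IR = 23.6 × 0.002339 = 0.0552 V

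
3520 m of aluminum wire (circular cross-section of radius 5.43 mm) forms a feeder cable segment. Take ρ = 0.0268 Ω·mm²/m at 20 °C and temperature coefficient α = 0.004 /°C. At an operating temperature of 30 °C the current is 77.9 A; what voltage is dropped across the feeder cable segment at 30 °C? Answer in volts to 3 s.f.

ρ = 0.0268 Ω·mm²/m = 2.68×10^-8 Ω·m
A = πr² = π(5.4300e-03 m)² = 9.263e-05 m²
R₍20₎ = ρL/A = (2.68×10^-8)(3520)/(9.263e-05) = 1.018 Ω
R₍30₎ = R₍20₎(1 + αΔT) = 1.018 × (1 + 0.004×10) = 1.059 Ω
V = IR = 77.9 × 1.059 = 82.5 V

82.5 V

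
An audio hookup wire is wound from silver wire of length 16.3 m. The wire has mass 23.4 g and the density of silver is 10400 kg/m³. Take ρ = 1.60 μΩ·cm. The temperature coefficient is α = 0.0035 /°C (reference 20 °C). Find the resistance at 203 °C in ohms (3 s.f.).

ρ = 1.60 μΩ·cm = 1.60×10^-8 Ω·m
A = m/(density·L) = 0.0234/(10400×16.3) = 1.3804e-07 m²
R = ρL/A = (1.60×10^-8)(16.3)/(1.3804e-07) = 1.889 Ω
R(203 °C) = 1.889 × (1 + 0.0035×183) = 3.10 Ω

3.10 Ω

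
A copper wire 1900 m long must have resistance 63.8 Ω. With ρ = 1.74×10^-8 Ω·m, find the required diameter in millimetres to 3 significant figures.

A = ρL/R = (1.74×10^-8)(1900)/(63.8) = 5.182e-07 m²
d = 2√(A/π) = 8.123e-04 m = 0.812 mm

0.812 mm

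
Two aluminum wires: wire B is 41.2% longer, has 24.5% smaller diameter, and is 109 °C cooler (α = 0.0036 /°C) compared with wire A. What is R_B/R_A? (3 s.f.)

R ∝ ρL/d² with ρ ∝ (1+αΔT), so R_B/R_A = (1 + 41.2/100) × (1 − 24.5/100)⁻² × (1 − 0.0036×109)
= 1.412 × 1.754 × 0.6076 = 1.51

1.51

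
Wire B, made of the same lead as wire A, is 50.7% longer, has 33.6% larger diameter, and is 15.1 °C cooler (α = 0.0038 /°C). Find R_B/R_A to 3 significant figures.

0.796

R ∝ ρL/d² with ρ ∝ (1+αΔT), so R_B/R_A = (1 + 50.7/100) × (1 + 33.6/100)⁻² × (1 − 0.0038×15.1)
= 1.507 × 0.5603 × 0.9426 = 0.796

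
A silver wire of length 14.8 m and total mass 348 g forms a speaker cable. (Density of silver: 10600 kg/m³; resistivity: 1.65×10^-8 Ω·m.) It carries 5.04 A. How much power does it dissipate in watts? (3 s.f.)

2.80 W

A = m/(density·L) = 0.348/(10600×14.8) = 2.2183e-06 m²
R = ρL/A = (1.65×10^-8)(14.8)/(2.2183e-06) = 0.1101 Ω
P = I²R = (5.04)² × 0.1101 = 2.80 W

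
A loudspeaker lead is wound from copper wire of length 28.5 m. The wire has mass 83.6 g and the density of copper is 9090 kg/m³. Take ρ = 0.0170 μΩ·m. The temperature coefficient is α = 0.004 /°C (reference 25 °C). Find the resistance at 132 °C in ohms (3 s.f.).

ρ = 0.0170 μΩ·m = 1.70×10^-8 Ω·m
A = m/(density·L) = 0.0836/(9090×28.5) = 3.2270e-07 m²
R = ρL/A = (1.70×10^-8)(28.5)/(3.2270e-07) = 1.501 Ω
R(132 °C) = 1.501 × (1 + 0.004×107) = 2.14 Ω

2.14 Ω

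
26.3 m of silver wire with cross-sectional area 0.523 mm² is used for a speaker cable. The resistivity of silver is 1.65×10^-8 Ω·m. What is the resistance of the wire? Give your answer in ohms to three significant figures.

A = 0.523 mm² = 5.230e-07 m²
R = ρL/A = (1.65×10^-8)(26.3 m)/(5.230e-07 m²) = 0.830 Ω

0.830 Ω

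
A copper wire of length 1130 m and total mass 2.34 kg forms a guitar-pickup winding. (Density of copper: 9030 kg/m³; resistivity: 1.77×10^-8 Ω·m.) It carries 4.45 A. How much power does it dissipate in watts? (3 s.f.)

A = m/(density·L) = 2.34/(9030×1130) = 2.2932e-07 m²
R = ρL/A = (1.77×10^-8)(1130)/(2.2932e-07) = 87.22 Ω
P = I²R = (4.45)² × 87.22 = 1730 W

1730 W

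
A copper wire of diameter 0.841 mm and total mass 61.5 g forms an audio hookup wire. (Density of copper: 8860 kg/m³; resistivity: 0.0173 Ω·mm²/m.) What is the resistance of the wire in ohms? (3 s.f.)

0.389 Ω

ρ = 0.0173 Ω·mm²/m = 1.73×10^-8 Ω·m
A = π(d/2)² = π(4.2050e-04 m)² = 5.5550e-07 m²
L = m/(density·A) = 0.0615/(8860×5.5550e-07) = 12.5 m
R = ρL/A = (1.73×10^-8)(12.5)/(5.5550e-07) = 0.389 Ω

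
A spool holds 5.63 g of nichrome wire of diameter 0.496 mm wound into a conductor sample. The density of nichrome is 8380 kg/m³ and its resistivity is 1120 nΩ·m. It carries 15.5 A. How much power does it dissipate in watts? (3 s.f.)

ρ = 1120 nΩ·m = 1.12×10^-6 Ω·m
A = π(d/2)² = π(2.4800e-04 m)² = 1.9322e-07 m²
L = m/(density·A) = 0.00563/(8380×1.9322e-07) = 3.477 m
R = ρL/A = (1.12×10^-6)(3.477)/(1.9322e-07) = 20.15 Ω
P = I²R = (15.5)² × 20.15 = 4840 W

4840 W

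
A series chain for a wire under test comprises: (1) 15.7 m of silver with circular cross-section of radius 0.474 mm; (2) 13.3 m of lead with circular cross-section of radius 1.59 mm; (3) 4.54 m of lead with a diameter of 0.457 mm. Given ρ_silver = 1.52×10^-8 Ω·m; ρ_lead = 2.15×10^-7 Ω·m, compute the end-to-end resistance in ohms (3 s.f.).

Seg 1: A = πr² = π(4.7400e-04 m)² = 7.058e-07 m²
R_1 = (1.52×10^-8)(15.7)/(7.058e-07) = 0.3381 Ω
Seg 2: A = πr² = π(1.5900e-03 m)² = 7.942e-06 m²
R_2 = (2.15×10^-7)(13.3)/(7.942e-06) = 0.36 Ω
Seg 3: A = π(d/2)² = π(2.2850e-04 m)² = 1.640e-07 m²
R_3 = (2.15×10^-7)(4.54)/(1.640e-07) = 5.951 Ω
R_total = R_1 + R_2 + R_3 = 6.65 Ω

6.65 Ω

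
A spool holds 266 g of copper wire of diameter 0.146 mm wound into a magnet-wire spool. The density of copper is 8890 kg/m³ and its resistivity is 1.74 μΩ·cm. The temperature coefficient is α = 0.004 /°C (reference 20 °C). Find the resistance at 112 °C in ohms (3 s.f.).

ρ = 1.74 μΩ·cm = 1.74×10^-8 Ω·m
A = π(d/2)² = π(7.3000e-05 m)² = 1.6742e-08 m²
L = m/(density·A) = 0.266/(8890×1.6742e-08) = 1787 m
R = ρL/A = (1.74×10^-8)(1787)/(1.6742e-08) = 1858 Ω
R(112 °C) = 1858 × (1 + 0.004×92) = 2540 Ω

2540 Ω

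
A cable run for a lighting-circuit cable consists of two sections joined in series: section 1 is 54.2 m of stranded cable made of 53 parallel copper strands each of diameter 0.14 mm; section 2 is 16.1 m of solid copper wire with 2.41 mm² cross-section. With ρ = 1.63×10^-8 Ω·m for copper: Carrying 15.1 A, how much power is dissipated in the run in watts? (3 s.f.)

272 W

Section 1: A_strand = π(7.0000e-05)² = 1.539e-08 m²; R₁ = ρL/(N·A_s) = (1.63×10^-8)(54.2)/(53×1.539e-08) = 1.083 Ω
Section 2: A = 2.41 mm² = 2.410e-06 m²
R₂ = (1.63×10^-8)(16.1)/(2.410e-06) = 0.1089 Ω
R = R₁ + R₂ = 1.192 Ω
P = I²R = (15.1)² × 1.192 = 272 W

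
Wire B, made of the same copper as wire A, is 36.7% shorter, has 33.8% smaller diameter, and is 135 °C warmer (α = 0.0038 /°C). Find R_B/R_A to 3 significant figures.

2.19

R ∝ ρL/d² with ρ ∝ (1+αΔT), so R_B/R_A = (1 − 36.7/100) × (1 − 33.8/100)⁻² × (1 + 0.0038×135)
= 0.633 × 2.282 × 1.513 = 2.19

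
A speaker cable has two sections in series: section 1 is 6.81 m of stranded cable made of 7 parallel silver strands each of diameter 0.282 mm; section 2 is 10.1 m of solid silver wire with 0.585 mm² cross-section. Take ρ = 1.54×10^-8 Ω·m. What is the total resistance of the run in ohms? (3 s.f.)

0.506 Ω

Section 1: A_strand = π(1.4100e-04)² = 6.246e-08 m²; R₁ = ρL/(N·A_s) = (1.54×10^-8)(6.81)/(7×6.246e-08) = 0.2399 Ω
Section 2: A = 0.585 mm² = 5.850e-07 m²
R₂ = (1.54×10^-8)(10.1)/(5.850e-07) = 0.2659 Ω
R = R₁ + R₂ = 0.506 Ω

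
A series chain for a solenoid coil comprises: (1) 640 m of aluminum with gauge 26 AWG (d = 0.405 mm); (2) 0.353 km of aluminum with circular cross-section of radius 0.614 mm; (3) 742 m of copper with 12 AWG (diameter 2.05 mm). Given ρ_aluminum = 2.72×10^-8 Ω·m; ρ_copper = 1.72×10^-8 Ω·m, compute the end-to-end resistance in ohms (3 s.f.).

147 Ω

Seg 1: A = π(0.405/2 mm)² = π(2.0250e-04 m)² = 1.288e-07 m²
R_1 = (2.72×10^-8)(640)/(1.288e-07) = 135.1 Ω
Seg 2: A = πr² = π(6.1400e-04 m)² = 1.184e-06 m²
R_2 = (2.72×10^-8)(353)/(1.184e-06) = 8.107 Ω
Seg 3: A = π(2.05/2 mm)² = π(1.0250e-03 m)² = 3.301e-06 m²
R_3 = (1.72×10^-8)(742)/(3.301e-06) = 3.867 Ω
R_total = R_1 + R_2 + R_3 = 147 Ω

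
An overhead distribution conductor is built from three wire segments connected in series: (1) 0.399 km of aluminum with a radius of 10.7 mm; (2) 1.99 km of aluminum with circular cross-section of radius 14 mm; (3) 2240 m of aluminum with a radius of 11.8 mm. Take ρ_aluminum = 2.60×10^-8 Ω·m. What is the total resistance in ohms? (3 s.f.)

Seg 1: A = πr² = π(1.0700e-02 m)² = 3.597e-04 m²
R_1 = (2.60×10^-8)(399)/(3.597e-04) = 0.02884 Ω
Seg 2: A = πr² = π(1.4000e-02 m)² = 6.158e-04 m²
R_2 = (2.60×10^-8)(1990)/(6.158e-04) = 0.08403 Ω
Seg 3: A = πr² = π(1.1800e-02 m)² = 4.374e-04 m²
R_3 = (2.60×10^-8)(2240)/(4.374e-04) = 0.1331 Ω
R_total = R_1 + R_2 + R_3 = 0.246 Ω

0.246 Ω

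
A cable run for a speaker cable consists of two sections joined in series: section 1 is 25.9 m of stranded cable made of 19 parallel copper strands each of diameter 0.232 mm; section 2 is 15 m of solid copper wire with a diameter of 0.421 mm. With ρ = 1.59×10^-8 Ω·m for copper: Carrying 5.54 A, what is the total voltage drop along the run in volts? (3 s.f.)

Section 1: A_strand = π(1.1600e-04)² = 4.227e-08 m²; R₁ = ρL/(N·A_s) = (1.59×10^-8)(25.9)/(19×4.227e-08) = 0.5127 Ω
Section 2: A = π(d/2)² = π(2.1050e-04 m)² = 1.392e-07 m²
R₂ = (1.59×10^-8)(15)/(1.392e-07) = 1.713 Ω
R = R₁ + R₂ = 2.226 Ω
V = IR = 5.54 × 2.226 = 12.3 V

12.3 V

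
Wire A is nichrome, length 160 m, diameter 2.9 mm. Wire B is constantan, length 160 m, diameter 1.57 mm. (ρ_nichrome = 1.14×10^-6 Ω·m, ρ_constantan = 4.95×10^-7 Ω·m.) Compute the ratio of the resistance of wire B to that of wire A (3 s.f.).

R ∝ ρL/d², so R_B/R_A = (ρ_B/ρ_A) × (d_A/d_B)²
= (4.95×10^-7/1.14×10^-6) × (2.9/1.57)² = 1.48

1.48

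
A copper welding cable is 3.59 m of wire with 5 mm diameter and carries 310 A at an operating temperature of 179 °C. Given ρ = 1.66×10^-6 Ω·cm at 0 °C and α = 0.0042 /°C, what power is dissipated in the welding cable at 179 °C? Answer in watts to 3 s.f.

ρ = 1.66×10^-6 Ω·cm = 1.66×10^-8 Ω·m
A = π(d/2)² = π(2.5000e-03 m)² = 1.963e-05 m²
R₍0₎ = ρL/A = (1.66×10^-8)(3.59)/(1.963e-05) = 0.003035 Ω
R₍179₎ = R₍0₎(1 + αΔT) = 0.003035 × (1 + 0.0042×179) = 0.005317 Ω
P = I²R = (310)² × 0.005317 = 511 W

511 W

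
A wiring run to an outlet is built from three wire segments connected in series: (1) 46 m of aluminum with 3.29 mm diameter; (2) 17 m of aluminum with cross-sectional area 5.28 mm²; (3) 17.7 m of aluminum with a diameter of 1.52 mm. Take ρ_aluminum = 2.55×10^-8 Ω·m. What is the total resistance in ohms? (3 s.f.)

Seg 1: A = π(d/2)² = π(1.6450e-03 m)² = 8.501e-06 m²
R_1 = (2.55×10^-8)(46)/(8.501e-06) = 0.138 Ω
Seg 2: A = 5.28 mm² = 5.280e-06 m²
R_2 = (2.55×10^-8)(17)/(5.280e-06) = 0.0821 Ω
Seg 3: A = π(d/2)² = π(7.6000e-04 m)² = 1.815e-06 m²
R_3 = (2.55×10^-8)(17.7)/(1.815e-06) = 0.2487 Ω
R_total = R_1 + R_2 + R_3 = 0.469 Ω

0.469 Ω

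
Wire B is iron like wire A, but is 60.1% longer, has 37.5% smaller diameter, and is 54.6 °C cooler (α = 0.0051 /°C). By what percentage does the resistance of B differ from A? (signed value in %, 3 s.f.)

196%

R ∝ ρL/d² with ρ ∝ (1+αΔT), so R_B/R_A = (1 + 60.1/100) × (1 − 37.5/100)⁻² × (1 − 0.0051×54.6)
= 1.601 × 2.56 × 0.7215 = 2.957
(R_B − R_A)/R_A = 2.957 − 1 = 196%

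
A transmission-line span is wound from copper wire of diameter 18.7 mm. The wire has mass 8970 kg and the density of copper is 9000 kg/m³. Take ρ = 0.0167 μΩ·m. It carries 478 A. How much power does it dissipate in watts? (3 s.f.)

50400 W

ρ = 0.0167 μΩ·m = 1.67×10^-8 Ω·m
A = π(d/2)² = π(9.3500e-03 m)² = 2.7465e-04 m²
L = m/(density·A) = 8970/(9000×2.7465e-04) = 3629 m
R = ρL/A = (1.67×10^-8)(3629)/(2.7465e-04) = 0.2207 Ω
P = I²R = (478)² × 0.2207 = 50400 W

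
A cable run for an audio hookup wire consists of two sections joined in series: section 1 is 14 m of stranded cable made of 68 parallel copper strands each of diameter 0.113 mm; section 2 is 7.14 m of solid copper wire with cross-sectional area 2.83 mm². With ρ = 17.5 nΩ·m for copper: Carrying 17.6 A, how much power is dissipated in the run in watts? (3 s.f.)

ρ = 17.5 nΩ·m = 1.75×10^-8 Ω·m
Section 1: A_strand = π(5.6500e-05)² = 1.003e-08 m²; R₁ = ρL/(N·A_s) = (1.75×10^-8)(14)/(68×1.003e-08) = 0.3593 Ω
Section 2: A = 2.83 mm² = 2.830e-06 m²
R₂ = (1.75×10^-8)(7.14)/(2.830e-06) = 0.04415 Ω
R = R₁ + R₂ = 0.4034 Ω
P = I²R = (17.6)² × 0.4034 = 125 W

125 W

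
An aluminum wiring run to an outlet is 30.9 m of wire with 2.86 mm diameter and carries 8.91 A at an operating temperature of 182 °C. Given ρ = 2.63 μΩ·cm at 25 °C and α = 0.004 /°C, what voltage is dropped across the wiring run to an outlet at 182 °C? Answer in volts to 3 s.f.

1.83 V

ρ = 2.63 μΩ·cm = 2.63×10^-8 Ω·m
A = π(d/2)² = π(1.4300e-03 m)² = 6.424e-06 m²
R₍25₎ = ρL/A = (2.63×10^-8)(30.9)/(6.424e-06) = 0.1265 Ω
R₍182₎ = R₍25₎(1 + αΔT) = 0.1265 × (1 + 0.004×157) = 0.2059 Ω
V = IR = 8.91 × 0.2059 = 1.83 V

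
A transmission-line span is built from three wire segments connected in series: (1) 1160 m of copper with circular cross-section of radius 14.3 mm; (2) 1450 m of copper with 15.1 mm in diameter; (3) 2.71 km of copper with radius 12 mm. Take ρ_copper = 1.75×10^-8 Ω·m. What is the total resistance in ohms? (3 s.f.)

Seg 1: A = πr² = π(1.4300e-02 m)² = 6.424e-04 m²
R_1 = (1.75×10^-8)(1160)/(6.424e-04) = 0.0316 Ω
Seg 2: A = π(d/2)² = π(7.5500e-03 m)² = 1.791e-04 m²
R_2 = (1.75×10^-8)(1450)/(1.791e-04) = 0.1417 Ω
Seg 3: A = πr² = π(1.2000e-02 m)² = 4.524e-04 m²
R_3 = (1.75×10^-8)(2710)/(4.524e-04) = 0.1048 Ω
R_total = R_1 + R_2 + R_3 = 0.278 Ω

0.278 Ω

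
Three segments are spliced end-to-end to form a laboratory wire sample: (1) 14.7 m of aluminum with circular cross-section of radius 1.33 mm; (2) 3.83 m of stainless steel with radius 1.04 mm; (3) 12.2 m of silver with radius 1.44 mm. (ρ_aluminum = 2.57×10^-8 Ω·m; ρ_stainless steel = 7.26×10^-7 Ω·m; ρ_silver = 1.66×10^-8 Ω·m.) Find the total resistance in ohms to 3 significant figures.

Seg 1: A = πr² = π(1.3300e-03 m)² = 5.557e-06 m²
R_1 = (2.57×10^-8)(14.7)/(5.557e-06) = 0.06798 Ω
Seg 2: A = πr² = π(1.0400e-03 m)² = 3.398e-06 m²
R_2 = (7.26×10^-7)(3.83)/(3.398e-06) = 0.8183 Ω
Seg 3: A = πr² = π(1.4400e-03 m)² = 6.514e-06 m²
R_3 = (1.66×10^-8)(12.2)/(6.514e-06) = 0.03109 Ω
R_total = R_1 + R_2 + R_3 = 0.917 Ω

0.917 Ω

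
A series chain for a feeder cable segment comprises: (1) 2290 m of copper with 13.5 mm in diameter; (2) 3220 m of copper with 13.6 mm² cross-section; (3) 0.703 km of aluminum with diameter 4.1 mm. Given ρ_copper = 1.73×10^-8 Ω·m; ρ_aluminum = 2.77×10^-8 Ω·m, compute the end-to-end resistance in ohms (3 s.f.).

Seg 1: A = π(d/2)² = π(6.7500e-03 m)² = 1.431e-04 m²
R_1 = (1.73×10^-8)(2290)/(1.431e-04) = 0.2768 Ω
Seg 2: A = 13.6 mm² = 1.360e-05 m²
R_2 = (1.73×10^-8)(3220)/(1.360e-05) = 4.096 Ω
Seg 3: A = π(d/2)² = π(2.0500e-03 m)² = 1.320e-05 m²
R_3 = (2.77×10^-8)(703)/(1.320e-05) = 1.475 Ω
R_total = R_1 + R_2 + R_3 = 5.85 Ω

5.85 Ω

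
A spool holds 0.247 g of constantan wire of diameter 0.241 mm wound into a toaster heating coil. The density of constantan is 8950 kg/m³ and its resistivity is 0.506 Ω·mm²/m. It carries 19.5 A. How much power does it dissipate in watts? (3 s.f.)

ρ = 0.506 Ω·mm²/m = 5.06×10^-7 Ω·m
A = π(d/2)² = π(1.2050e-04 m)² = 4.5617e-08 m²
L = m/(density·A) = 2.470×10^-4/(8950×4.5617e-08) = 0.605 m
R = ρL/A = (5.06×10^-7)(0.605)/(4.5617e-08) = 6.711 Ω
P = I²R = (19.5)² × 6.711 = 2550 W

2550 W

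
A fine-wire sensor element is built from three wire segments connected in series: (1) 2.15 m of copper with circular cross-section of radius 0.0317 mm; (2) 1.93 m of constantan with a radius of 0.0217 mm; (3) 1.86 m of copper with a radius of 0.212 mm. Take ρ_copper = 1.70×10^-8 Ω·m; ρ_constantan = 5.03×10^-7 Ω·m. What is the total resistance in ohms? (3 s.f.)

668 Ω

Seg 1: A = πr² = π(3.1700e-05 m)² = 3.157e-09 m²
R_1 = (1.70×10^-8)(2.15)/(3.157e-09) = 11.58 Ω
Seg 2: A = πr² = π(2.1700e-05 m)² = 1.479e-09 m²
R_2 = (5.03×10^-7)(1.93)/(1.479e-09) = 656.2 Ω
Seg 3: A = πr² = π(2.1200e-04 m)² = 1.412e-07 m²
R_3 = (1.70×10^-8)(1.86)/(1.412e-07) = 0.2239 Ω
R_total = R_1 + R_2 + R_3 = 668 Ω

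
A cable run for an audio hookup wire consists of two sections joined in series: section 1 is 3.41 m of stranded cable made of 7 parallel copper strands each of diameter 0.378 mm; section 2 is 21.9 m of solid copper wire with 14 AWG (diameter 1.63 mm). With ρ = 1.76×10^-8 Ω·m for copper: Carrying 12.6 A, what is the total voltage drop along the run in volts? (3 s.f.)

Section 1: A_strand = π(1.8900e-04)² = 1.122e-07 m²; R₁ = ρL/(N·A_s) = (1.76×10^-8)(3.41)/(7×1.122e-07) = 0.0764 Ω
Section 2: A = π(1.63/2 mm)² = π(8.1500e-04 m)² = 2.087e-06 m²
R₂ = (1.76×10^-8)(21.9)/(2.087e-06) = 0.1847 Ω
R = R₁ + R₂ = 0.2611 Ω
V = IR = 12.6 × 0.2611 = 3.29 V

3.29 V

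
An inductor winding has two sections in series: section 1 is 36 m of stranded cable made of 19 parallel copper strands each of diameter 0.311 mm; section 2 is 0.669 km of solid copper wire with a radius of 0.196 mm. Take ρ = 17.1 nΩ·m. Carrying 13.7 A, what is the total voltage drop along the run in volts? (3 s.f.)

1300 V

ρ = 17.1 nΩ·m = 1.71×10^-8 Ω·m
Section 1: A_strand = π(1.5550e-04)² = 7.596e-08 m²; R₁ = ρL/(N·A_s) = (1.71×10^-8)(36)/(19×7.596e-08) = 0.4265 Ω
Section 2: A = πr² = π(1.9600e-04 m)² = 1.207e-07 m²
R₂ = (1.71×10^-8)(669)/(1.207e-07) = 94.79 Ω
R = R₁ + R₂ = 95.22 Ω
V = IR = 13.7 × 95.22 = 1300 V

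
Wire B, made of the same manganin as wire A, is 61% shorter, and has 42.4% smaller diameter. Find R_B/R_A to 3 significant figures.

1.18

R ∝ L/d², so R_B/R_A = (1 − 61/100) × (1 − 42.4/100)⁻²
= 0.39 × 3.014 = 1.18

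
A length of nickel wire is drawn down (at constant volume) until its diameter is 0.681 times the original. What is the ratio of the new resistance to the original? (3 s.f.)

Volume constant ⇒ L' = L/r² with r = 0.681. R' = ρL'/A' = ρ(L/r²)/(πr²d₀²/4) = R/r⁴.
Factor = 4.65

4.65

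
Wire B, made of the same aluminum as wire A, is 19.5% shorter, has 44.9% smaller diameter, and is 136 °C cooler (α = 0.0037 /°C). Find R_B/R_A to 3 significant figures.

1.32

R ∝ ρL/d² with ρ ∝ (1+αΔT), so R_B/R_A = (1 − 19.5/100) × (1 − 44.9/100)⁻² × (1 − 0.0037×136)
= 0.805 × 3.294 × 0.4968 = 1.32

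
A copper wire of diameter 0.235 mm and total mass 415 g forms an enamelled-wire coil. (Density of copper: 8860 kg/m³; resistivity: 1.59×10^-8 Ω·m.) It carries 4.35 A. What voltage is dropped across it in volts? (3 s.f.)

A = π(d/2)² = π(1.1750e-04 m)² = 4.3374e-08 m²
L = m/(density·A) = 0.415/(8860×4.3374e-08) = 1080 m
R = ρL/A = (1.59×10^-8)(1080)/(4.3374e-08) = 395.9 Ω
V = IR = 4.35 × 395.9 = 1720 V

1720 V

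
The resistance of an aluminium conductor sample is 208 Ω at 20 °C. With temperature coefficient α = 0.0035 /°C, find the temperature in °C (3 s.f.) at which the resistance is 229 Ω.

R = R₀(1 + α(T − T₀)) ⇒ T = T₀ + (R/R₀ − 1)/α
T = 20 + (229/208 − 1)/0.0035 = 20 + (0.101)/0.0035 = 48.8 °C

48.8 °C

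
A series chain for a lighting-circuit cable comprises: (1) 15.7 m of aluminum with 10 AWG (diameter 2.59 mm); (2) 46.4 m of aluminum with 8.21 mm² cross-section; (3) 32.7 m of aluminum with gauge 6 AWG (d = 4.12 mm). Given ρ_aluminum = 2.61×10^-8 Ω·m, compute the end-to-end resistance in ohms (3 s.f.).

0.289 Ω

Seg 1: A = π(2.59/2 mm)² = π(1.2950e-03 m)² = 5.269e-06 m²
R_1 = (2.61×10^-8)(15.7)/(5.269e-06) = 0.07778 Ω
Seg 2: A = 8.21 mm² = 8.210e-06 m²
R_2 = (2.61×10^-8)(46.4)/(8.210e-06) = 0.1475 Ω
Seg 3: A = π(4.12/2 mm)² = π(2.0600e-03 m)² = 1.333e-05 m²
R_3 = (2.61×10^-8)(32.7)/(1.333e-05) = 0.06402 Ω
R_total = R_1 + R_2 + R_3 = 0.289 Ω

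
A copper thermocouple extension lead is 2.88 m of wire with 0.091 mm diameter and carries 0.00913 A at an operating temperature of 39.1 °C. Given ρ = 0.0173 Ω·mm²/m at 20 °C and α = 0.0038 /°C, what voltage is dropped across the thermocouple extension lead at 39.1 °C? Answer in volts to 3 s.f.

0.0750 V

ρ = 0.0173 Ω·mm²/m = 1.73×10^-8 Ω·m
A = π(d/2)² = π(4.5500e-05 m)² = 6.504e-09 m²
R₍20₎ = ρL/A = (1.73×10^-8)(2.88)/(6.504e-09) = 7.661 Ω
R₍39.1₎ = R₍20₎(1 + αΔT) = 7.661 × (1 + 0.0038×19.1) = 8.217 Ω
V = IR = 0.00913 × 8.217 = 0.0750 V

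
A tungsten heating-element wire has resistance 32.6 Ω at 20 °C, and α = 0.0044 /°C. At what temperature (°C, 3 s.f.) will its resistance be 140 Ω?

R = R₀(1 + α(T − T₀)) ⇒ T = T₀ + (R/R₀ − 1)/α
T = 20 + (140/32.6 − 1)/0.0044 = 20 + (3.294)/0.0044 = 769 °C

769 °C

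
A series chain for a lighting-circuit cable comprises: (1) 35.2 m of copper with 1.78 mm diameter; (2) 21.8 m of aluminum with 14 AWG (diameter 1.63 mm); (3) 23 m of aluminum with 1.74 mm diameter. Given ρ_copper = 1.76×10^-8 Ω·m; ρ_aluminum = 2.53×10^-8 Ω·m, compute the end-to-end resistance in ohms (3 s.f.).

0.758 Ω

Seg 1: A = π(d/2)² = π(8.9000e-04 m)² = 2.488e-06 m²
R_1 = (1.76×10^-8)(35.2)/(2.488e-06) = 0.249 Ω
Seg 2: A = π(1.63/2 mm)² = π(8.1500e-04 m)² = 2.087e-06 m²
R_2 = (2.53×10^-8)(21.8)/(2.087e-06) = 0.2643 Ω
Seg 3: A = π(d/2)² = π(8.7000e-04 m)² = 2.378e-06 m²
R_3 = (2.53×10^-8)(23)/(2.378e-06) = 0.2447 Ω
R_total = R_1 + R_2 + R_3 = 0.758 Ω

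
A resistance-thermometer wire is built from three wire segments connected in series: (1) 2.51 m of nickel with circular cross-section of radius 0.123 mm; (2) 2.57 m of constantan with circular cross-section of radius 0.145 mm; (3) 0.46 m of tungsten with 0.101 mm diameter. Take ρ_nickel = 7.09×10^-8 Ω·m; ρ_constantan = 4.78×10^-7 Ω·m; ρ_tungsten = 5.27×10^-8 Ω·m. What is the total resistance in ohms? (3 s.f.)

Seg 1: A = πr² = π(1.2300e-04 m)² = 4.753e-08 m²
R_1 = (7.09×10^-8)(2.51)/(4.753e-08) = 3.744 Ω
Seg 2: A = πr² = π(1.4500e-04 m)² = 6.605e-08 m²
R_2 = (4.78×10^-7)(2.57)/(6.605e-08) = 18.6 Ω
Seg 3: A = π(d/2)² = π(5.0500e-05 m)² = 8.012e-09 m²
R_3 = (5.27×10^-8)(0.46)/(8.012e-09) = 3.026 Ω
R_total = R_1 + R_2 + R_3 = 25.4 Ω

25.4 Ω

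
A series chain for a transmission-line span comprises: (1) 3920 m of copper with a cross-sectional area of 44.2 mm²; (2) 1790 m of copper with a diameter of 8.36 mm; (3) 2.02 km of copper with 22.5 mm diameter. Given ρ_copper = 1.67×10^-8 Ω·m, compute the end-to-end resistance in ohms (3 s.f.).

Seg 1: A = 44.2 mm² = 4.420e-05 m²
R_1 = (1.67×10^-8)(3920)/(4.420e-05) = 1.481 Ω
Seg 2: A = π(d/2)² = π(4.1800e-03 m)² = 5.489e-05 m²
R_2 = (1.67×10^-8)(1790)/(5.489e-05) = 0.5446 Ω
Seg 3: A = π(d/2)² = π(1.1250e-02 m)² = 3.976e-04 m²
R_3 = (1.67×10^-8)(2020)/(3.976e-04) = 0.08484 Ω
R_total = R_1 + R_2 + R_3 = 2.11 Ω

2.11 Ω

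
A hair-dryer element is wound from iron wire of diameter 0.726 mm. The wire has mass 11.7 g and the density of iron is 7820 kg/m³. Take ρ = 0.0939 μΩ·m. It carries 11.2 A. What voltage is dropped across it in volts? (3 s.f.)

9.18 V

ρ = 0.0939 μΩ·m = 9.39×10^-8 Ω·m
A = π(d/2)² = π(3.6300e-04 m)² = 4.1396e-07 m²
L = m/(density·A) = 0.0117/(7820×4.1396e-07) = 3.614 m
R = ρL/A = (9.39×10^-8)(3.614)/(4.1396e-07) = 0.8198 Ω
V = IR = 11.2 × 0.8198 = 9.18 V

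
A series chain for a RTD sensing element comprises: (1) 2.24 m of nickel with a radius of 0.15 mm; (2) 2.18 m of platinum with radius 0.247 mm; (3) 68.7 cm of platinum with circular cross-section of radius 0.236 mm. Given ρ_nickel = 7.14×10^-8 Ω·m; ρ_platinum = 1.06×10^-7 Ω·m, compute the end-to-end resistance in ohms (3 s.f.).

3.88 Ω

Seg 1: A = πr² = π(1.5000e-04 m)² = 7.069e-08 m²
R_1 = (7.14×10^-8)(2.24)/(7.069e-08) = 2.263 Ω
Seg 2: A = πr² = π(2.4700e-04 m)² = 1.917e-07 m²
R_2 = (1.06×10^-7)(2.18)/(1.917e-07) = 1.206 Ω
Seg 3: A = πr² = π(2.3600e-04 m)² = 1.750e-07 m²
R_3 = (1.06×10^-7)(0.687)/(1.750e-07) = 0.4162 Ω
R_total = R_1 + R_2 + R_3 = 3.88 Ω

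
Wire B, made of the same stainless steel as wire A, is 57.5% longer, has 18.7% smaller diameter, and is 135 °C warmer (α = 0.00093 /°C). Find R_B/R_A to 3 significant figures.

R ∝ ρL/d² with ρ ∝ (1+αΔT), so R_B/R_A = (1 + 57.5/100) × (1 − 18.7/100)⁻² × (1 + 0.00093×135)
= 1.575 × 1.513 × 1.126 = 2.68

2.68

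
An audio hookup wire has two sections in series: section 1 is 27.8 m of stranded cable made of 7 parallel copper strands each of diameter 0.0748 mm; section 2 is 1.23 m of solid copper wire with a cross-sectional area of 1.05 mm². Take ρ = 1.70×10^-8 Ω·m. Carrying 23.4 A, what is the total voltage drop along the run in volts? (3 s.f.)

360 V

Section 1: A_strand = π(3.7400e-05)² = 4.394e-09 m²; R₁ = ρL/(N·A_s) = (1.70×10^-8)(27.8)/(7×4.394e-09) = 15.36 Ω
Section 2: A = 1.05 mm² = 1.050e-06 m²
R₂ = (1.70×10^-8)(1.23)/(1.050e-06) = 0.01991 Ω
R = R₁ + R₂ = 15.38 Ω
V = IR = 23.4 × 15.38 = 360 V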